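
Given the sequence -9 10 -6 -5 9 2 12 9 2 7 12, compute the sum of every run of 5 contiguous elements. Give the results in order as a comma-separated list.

(-9, 10, -6, -5, 9) → sum -1
(10, -6, -5, 9, 2) → sum 10
(-6, -5, 9, 2, 12) → sum 12
(-5, 9, 2, 12, 9) → sum 27
(9, 2, 12, 9, 2) → sum 34
(2, 12, 9, 2, 7) → sum 32
(12, 9, 2, 7, 12) → sum 42

-1, 10, 12, 27, 34, 32, 42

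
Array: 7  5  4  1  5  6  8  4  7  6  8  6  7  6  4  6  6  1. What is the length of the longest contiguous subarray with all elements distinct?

[7] len 1
[7, 5] len 2
[7, 5, 4] len 3
[7, 5, 4, 1] len 4
[4, 1, 5] len 3
[4, 1, 5, 6] len 4
[4, 1, 5, 6, 8] len 5
[1, 5, 6, 8, 4] len 5
[1, 5, 6, 8, 4, 7] len 6
[8, 4, 7, 6] len 4
[4, 7, 6, 8] len 4
[8, 6] len 2
[8, 6, 7] len 3
[7, 6] len 2
[7, 6, 4] len 3
[4, 6] len 2
[6] len 1
[6, 1] len 2
Longest all-distinct length: 6.

6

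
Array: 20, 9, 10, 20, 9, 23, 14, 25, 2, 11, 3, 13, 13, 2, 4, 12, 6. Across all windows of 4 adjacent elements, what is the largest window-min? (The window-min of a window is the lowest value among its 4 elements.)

Window mins for each of the 14 positions:
(20, 9, 10, 20) → min 9
(9, 10, 20, 9) → min 9
(10, 20, 9, 23) → min 9
(20, 9, 23, 14) → min 9
(9, 23, 14, 25) → min 9
(23, 14, 25, 2) → min 2
(14, 25, 2, 11) → min 2
(25, 2, 11, 3) → min 2
(2, 11, 3, 13) → min 2
(11, 3, 13, 13) → min 3
(3, 13, 13, 2) → min 2
(13, 13, 2, 4) → min 2
(13, 2, 4, 12) → min 2
(2, 4, 12, 6) → min 2
Largest of these is 9.

9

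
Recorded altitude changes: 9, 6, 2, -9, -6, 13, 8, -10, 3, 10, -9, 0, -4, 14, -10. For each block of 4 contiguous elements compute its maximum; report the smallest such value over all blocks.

Each size-4 window and its max:
(9, 6, 2, -9) → max 9
(6, 2, -9, -6) → max 6
(2, -9, -6, 13) → max 13
(-9, -6, 13, 8) → max 13
(-6, 13, 8, -10) → max 13
(13, 8, -10, 3) → max 13
(8, -10, 3, 10) → max 10
(-10, 3, 10, -9) → max 10
(3, 10, -9, 0) → max 10
(10, -9, 0, -4) → max 10
(-9, 0, -4, 14) → max 14
(0, -4, 14, -10) → max 14
Smallest of these is 6.

6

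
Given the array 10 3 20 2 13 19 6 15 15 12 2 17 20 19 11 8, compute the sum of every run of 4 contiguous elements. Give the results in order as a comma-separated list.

Sliding a size-4 window across the 16 values:
[10, 3, 20, 2] → sum 35
[3, 20, 2, 13] → sum 38
[20, 2, 13, 19] → sum 54
[2, 13, 19, 6] → sum 40
[13, 19, 6, 15] → sum 53
[19, 6, 15, 15] → sum 55
[6, 15, 15, 12] → sum 48
[15, 15, 12, 2] → sum 44
[15, 12, 2, 17] → sum 46
[12, 2, 17, 20] → sum 51
[2, 17, 20, 19] → sum 58
[17, 20, 19, 11] → sum 67
[20, 19, 11, 8] → sum 58

35, 38, 54, 40, 53, 55, 48, 44, 46, 51, 58, 67, 58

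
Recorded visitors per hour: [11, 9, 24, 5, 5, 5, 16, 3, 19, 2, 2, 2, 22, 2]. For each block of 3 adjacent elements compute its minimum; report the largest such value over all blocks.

9

Window mins for each of the 12 positions:
[11, 9, 24] → min 9
[9, 24, 5] → min 5
[24, 5, 5] → min 5
[5, 5, 5] → min 5
[5, 5, 16] → min 5
[5, 16, 3] → min 3
[16, 3, 19] → min 3
[3, 19, 2] → min 2
[19, 2, 2] → min 2
[2, 2, 2] → min 2
[2, 2, 22] → min 2
[2, 22, 2] → min 2
Largest of these is 9.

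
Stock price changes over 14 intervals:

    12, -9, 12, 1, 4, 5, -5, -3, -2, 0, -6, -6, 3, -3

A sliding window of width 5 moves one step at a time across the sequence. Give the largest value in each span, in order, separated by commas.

12, 12, 12, 5, 5, 5, 0, 0, 3, 3

[12, -9, 12, 1, 4] → max 12
[-9, 12, 1, 4, 5] → max 12
[12, 1, 4, 5, -5] → max 12
[1, 4, 5, -5, -3] → max 5
[4, 5, -5, -3, -2] → max 5
[5, -5, -3, -2, 0] → max 5
[-5, -3, -2, 0, -6] → max 0
[-3, -2, 0, -6, -6] → max 0
[-2, 0, -6, -6, 3] → max 3
[0, -6, -6, 3, -3] → max 3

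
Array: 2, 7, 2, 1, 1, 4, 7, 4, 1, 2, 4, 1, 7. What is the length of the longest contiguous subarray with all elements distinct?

add 2: [2] len 1
add 7: [2, 7] len 2
add 2 (repeat 2, move left end past it): [7, 2] len 2
add 1: [7, 2, 1] len 3
add 1 (repeat 1, move left end past it): [1] len 1
add 4: [1, 4] len 2
add 7: [1, 4, 7] len 3
add 4 (repeat 4, move left end past it): [7, 4] len 2
add 1: [7, 4, 1] len 3
add 2: [7, 4, 1, 2] len 4
add 4 (repeat 4, move left end past it): [1, 2, 4] len 3
add 1 (repeat 1, move left end past it): [2, 4, 1] len 3
add 7: [2, 4, 1, 7] len 4
Longest all-distinct length: 4.

4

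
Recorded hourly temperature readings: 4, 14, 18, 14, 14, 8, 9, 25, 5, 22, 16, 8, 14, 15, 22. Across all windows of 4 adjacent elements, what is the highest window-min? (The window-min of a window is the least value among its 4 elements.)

14

4 14 18 14 → min 4
14 18 14 14 → min 14
18 14 14 8 → min 8
14 14 8 9 → min 8
14 8 9 25 → min 8
8 9 25 5 → min 5
9 25 5 22 → min 5
25 5 22 16 → min 5
5 22 16 8 → min 5
22 16 8 14 → min 8
16 8 14 15 → min 8
8 14 15 22 → min 8
Highest of these is 14.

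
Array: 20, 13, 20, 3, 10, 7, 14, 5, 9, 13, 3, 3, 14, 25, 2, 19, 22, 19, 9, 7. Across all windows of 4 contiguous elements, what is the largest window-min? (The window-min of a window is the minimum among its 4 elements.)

Window mins for each of the 17 positions:
[20, 13, 20, 3] → min 3
[13, 20, 3, 10] → min 3
[20, 3, 10, 7] → min 3
[3, 10, 7, 14] → min 3
[10, 7, 14, 5] → min 5
[7, 14, 5, 9] → min 5
[14, 5, 9, 13] → min 5
[5, 9, 13, 3] → min 3
[9, 13, 3, 3] → min 3
[13, 3, 3, 14] → min 3
[3, 3, 14, 25] → min 3
[3, 14, 25, 2] → min 2
[14, 25, 2, 19] → min 2
[25, 2, 19, 22] → min 2
[2, 19, 22, 19] → min 2
[19, 22, 19, 9] → min 9
[22, 19, 9, 7] → min 7
Largest of these is 9.

9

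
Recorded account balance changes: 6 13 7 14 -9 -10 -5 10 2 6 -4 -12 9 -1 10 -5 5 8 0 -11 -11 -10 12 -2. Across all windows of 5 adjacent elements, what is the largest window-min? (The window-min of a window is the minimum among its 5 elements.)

(6, 13, 7, 14, -9) → min -9
(13, 7, 14, -9, -10) → min -10
(7, 14, -9, -10, -5) → min -10
(14, -9, -10, -5, 10) → min -10
(-9, -10, -5, 10, 2) → min -10
(-10, -5, 10, 2, 6) → min -10
(-5, 10, 2, 6, -4) → min -5
(10, 2, 6, -4, -12) → min -12
(2, 6, -4, -12, 9) → min -12
(6, -4, -12, 9, -1) → min -12
(-4, -12, 9, -1, 10) → min -12
(-12, 9, -1, 10, -5) → min -12
(9, -1, 10, -5, 5) → min -5
(-1, 10, -5, 5, 8) → min -5
(10, -5, 5, 8, 0) → min -5
(-5, 5, 8, 0, -11) → min -11
(5, 8, 0, -11, -11) → min -11
(8, 0, -11, -11, -10) → min -11
(0, -11, -11, -10, 12) → min -11
(-11, -11, -10, 12, -2) → min -11
Largest of these is -5.

-5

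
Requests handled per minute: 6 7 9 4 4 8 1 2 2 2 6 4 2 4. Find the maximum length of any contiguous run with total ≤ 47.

[6] sum 6 len 1
[6, 7] sum 13 len 2
[6, 7, 9] sum 22 len 3
[6, 7, 9, 4] sum 26 len 4
[6, 7, 9, 4, 4] sum 30 len 5
[6, 7, 9, 4, 4, 8] sum 38 len 6
[6, 7, 9, 4, 4, 8, 1] sum 39 len 7
[6, 7, 9, 4, 4, 8, 1, 2] sum 41 len 8
[6, 7, 9, 4, 4, 8, 1, 2, 2] sum 43 len 9
[6, 7, 9, 4, 4, 8, 1, 2, 2, 2] sum 45 len 10
[7, 9, 4, 4, 8, 1, 2, 2, 2, 6] sum 45 len 10
[9, 4, 4, 8, 1, 2, 2, 2, 6, 4] sum 42 len 10
[9, 4, 4, 8, 1, 2, 2, 2, 6, 4, 2] sum 44 len 11
[4, 4, 8, 1, 2, 2, 2, 6, 4, 2, 4] sum 39 len 11
Longest length seen: 11.

11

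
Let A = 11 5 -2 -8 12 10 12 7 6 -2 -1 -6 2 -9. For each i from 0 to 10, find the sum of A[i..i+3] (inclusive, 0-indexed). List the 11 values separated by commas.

6, 7, 12, 26, 41, 35, 23, 10, -3, -7, -14

Sliding a size-4 window across the 14 values:
(11, 5, -2, -8) → sum 6
(5, -2, -8, 12) → sum 7
(-2, -8, 12, 10) → sum 12
(-8, 12, 10, 12) → sum 26
(12, 10, 12, 7) → sum 41
(10, 12, 7, 6) → sum 35
(12, 7, 6, -2) → sum 23
(7, 6, -2, -1) → sum 10
(6, -2, -1, -6) → sum -3
(-2, -1, -6, 2) → sum -7
(-1, -6, 2, -9) → sum -14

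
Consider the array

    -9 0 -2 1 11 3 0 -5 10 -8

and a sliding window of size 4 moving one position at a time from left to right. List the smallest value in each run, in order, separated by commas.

-9, -2, -2, 0, -5, -5, -8

(-9, 0, -2, 1) → min -9
(0, -2, 1, 11) → min -2
(-2, 1, 11, 3) → min -2
(1, 11, 3, 0) → min 0
(11, 3, 0, -5) → min -5
(3, 0, -5, 10) → min -5
(0, -5, 10, -8) → min -8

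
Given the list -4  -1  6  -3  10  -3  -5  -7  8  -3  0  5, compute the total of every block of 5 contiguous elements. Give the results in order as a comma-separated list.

8, 9, 5, -8, 3, -10, -7, 3

(-4, -1, 6, -3, 10) → sum 8
(-1, 6, -3, 10, -3) → sum 9
(6, -3, 10, -3, -5) → sum 5
(-3, 10, -3, -5, -7) → sum -8
(10, -3, -5, -7, 8) → sum 3
(-3, -5, -7, 8, -3) → sum -10
(-5, -7, 8, -3, 0) → sum -7
(-7, 8, -3, 0, 5) → sum 3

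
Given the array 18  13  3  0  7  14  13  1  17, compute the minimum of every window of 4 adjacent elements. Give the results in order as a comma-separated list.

(18, 13, 3, 0) → min 0
(13, 3, 0, 7) → min 0
(3, 0, 7, 14) → min 0
(0, 7, 14, 13) → min 0
(7, 14, 13, 1) → min 1
(14, 13, 1, 17) → min 1

0, 0, 0, 0, 1, 1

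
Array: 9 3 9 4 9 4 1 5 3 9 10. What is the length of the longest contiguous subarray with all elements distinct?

[9] len 1
[9, 3] len 2
[3, 9] len 2
[3, 9, 4] len 3
[4, 9] len 2
[9, 4] len 2
[9, 4, 1] len 3
[9, 4, 1, 5] len 4
[9, 4, 1, 5, 3] len 5
[4, 1, 5, 3, 9] len 5
[4, 1, 5, 3, 9, 10] len 6
Longest all-distinct length: 6.

6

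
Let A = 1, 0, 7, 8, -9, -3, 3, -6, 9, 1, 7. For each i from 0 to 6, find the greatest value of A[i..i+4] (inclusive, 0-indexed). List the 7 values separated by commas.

Sliding a size-5 window across the 11 values:
1 0 7 8 -9 → max 8
0 7 8 -9 -3 → max 8
7 8 -9 -3 3 → max 8
8 -9 -3 3 -6 → max 8
-9 -3 3 -6 9 → max 9
-3 3 -6 9 1 → max 9
3 -6 9 1 7 → max 9

8, 8, 8, 8, 9, 9, 9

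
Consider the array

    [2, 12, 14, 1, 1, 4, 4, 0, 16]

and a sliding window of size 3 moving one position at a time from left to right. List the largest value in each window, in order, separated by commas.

14, 14, 14, 4, 4, 4, 16

2 12 14 → max 14
12 14 1 → max 14
14 1 1 → max 14
1 1 4 → max 4
1 4 4 → max 4
4 4 0 → max 4
4 0 16 → max 16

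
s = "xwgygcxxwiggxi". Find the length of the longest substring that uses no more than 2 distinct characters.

Extend right; when distinct count exceeds 2, shrink from the left:
[x] 1 distinct, len 1
[x, w] 2 distinct, len 2
[w, g] 2 distinct, len 2
[g, y] 2 distinct, len 2
[g, y, g] 2 distinct, len 3
[g, c] 2 distinct, len 2
[c, x] 2 distinct, len 2
[c, x, x] 2 distinct, len 3
[x, x, w] 2 distinct, len 3
[w, i] 2 distinct, len 2
[i, g] 2 distinct, len 2
[i, g, g] 2 distinct, len 3
[g, g, x] 2 distinct, len 3
[x, i] 2 distinct, len 2
Longest length with ≤2 distinct: 3.

3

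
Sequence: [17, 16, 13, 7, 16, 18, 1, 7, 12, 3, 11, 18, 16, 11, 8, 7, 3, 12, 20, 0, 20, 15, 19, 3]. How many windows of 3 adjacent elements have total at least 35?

(17, 16, 13) → sum 46  ≥ 35 ✓
(16, 13, 7) → sum 36  ≥ 35 ✓
(13, 7, 16) → sum 36  ≥ 35 ✓
(7, 16, 18) → sum 41  ≥ 35 ✓
(16, 18, 1) → sum 35  ≥ 35 ✓
(18, 1, 7) → sum 26
(1, 7, 12) → sum 20
(7, 12, 3) → sum 22
(12, 3, 11) → sum 26
(3, 11, 18) → sum 32
(11, 18, 16) → sum 45  ≥ 35 ✓
(18, 16, 11) → sum 45  ≥ 35 ✓
(16, 11, 8) → sum 35  ≥ 35 ✓
(11, 8, 7) → sum 26
(8, 7, 3) → sum 18
(7, 3, 12) → sum 22
(3, 12, 20) → sum 35  ≥ 35 ✓
(12, 20, 0) → sum 32
(20, 0, 20) → sum 40  ≥ 35 ✓
(0, 20, 15) → sum 35  ≥ 35 ✓
(20, 15, 19) → sum 54  ≥ 35 ✓
(15, 19, 3) → sum 37  ≥ 35 ✓
13 windows satisfy the condition.

13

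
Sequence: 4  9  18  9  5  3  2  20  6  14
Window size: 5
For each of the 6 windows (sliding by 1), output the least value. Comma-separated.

[4, 9, 18, 9, 5] → min 4
[9, 18, 9, 5, 3] → min 3
[18, 9, 5, 3, 2] → min 2
[9, 5, 3, 2, 20] → min 2
[5, 3, 2, 20, 6] → min 2
[3, 2, 20, 6, 14] → min 2

4, 3, 2, 2, 2, 2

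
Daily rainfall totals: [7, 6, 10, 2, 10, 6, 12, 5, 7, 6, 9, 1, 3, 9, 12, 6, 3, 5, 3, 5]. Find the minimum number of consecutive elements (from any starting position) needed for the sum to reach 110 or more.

16

add 7: running sum 7 < 110
add 6: running sum 13 < 110
add 10: running sum 23 < 110
add 2: running sum 25 < 110
add 10: running sum 35 < 110
add 6: running sum 41 < 110
add 12: running sum 53 < 110
add 5: running sum 58 < 110
add 7: running sum 65 < 110
add 6: running sum 71 < 110
add 9: running sum 80 < 110
add 1: running sum 81 < 110
add 3: running sum 84 < 110
add 9: running sum 93 < 110
add 12: running sum 105 < 110
add 6: shortest ending here [7, 6, 10, 2, 10, 6, 12, 5, 7, 6, 9, 1, 3, 9, 12, 6] sum 111, len 16
add 3: shortest ending here [7, 6, 10, 2, 10, 6, 12, 5, 7, 6, 9, 1, 3, 9, 12, 6, 3] sum 114, len 17
add 5: shortest ending here [6, 10, 2, 10, 6, 12, 5, 7, 6, 9, 1, 3, 9, 12, 6, 3, 5] sum 112, len 17
add 3: shortest ending here [6, 10, 2, 10, 6, 12, 5, 7, 6, 9, 1, 3, 9, 12, 6, 3, 5, 3] sum 115, len 18
add 5: shortest ending here [10, 2, 10, 6, 12, 5, 7, 6, 9, 1, 3, 9, 12, 6, 3, 5, 3, 5] sum 114, len 18
Shortest qualifying length: 16.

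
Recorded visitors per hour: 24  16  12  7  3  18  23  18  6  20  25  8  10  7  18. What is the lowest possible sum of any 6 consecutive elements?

75

24 16 12 7 3 18 → sum 80
16 12 7 3 18 23 → sum 79
12 7 3 18 23 18 → sum 81
7 3 18 23 18 6 → sum 75
3 18 23 18 6 20 → sum 88
18 23 18 6 20 25 → sum 110
23 18 6 20 25 8 → sum 100
18 6 20 25 8 10 → sum 87
6 20 25 8 10 7 → sum 76
20 25 8 10 7 18 → sum 88
Lowest of these is 75.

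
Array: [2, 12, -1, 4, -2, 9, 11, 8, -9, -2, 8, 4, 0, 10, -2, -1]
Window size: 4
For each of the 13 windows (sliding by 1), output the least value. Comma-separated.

2 12 -1 4 → min -1
12 -1 4 -2 → min -2
-1 4 -2 9 → min -2
4 -2 9 11 → min -2
-2 9 11 8 → min -2
9 11 8 -9 → min -9
11 8 -9 -2 → min -9
8 -9 -2 8 → min -9
-9 -2 8 4 → min -9
-2 8 4 0 → min -2
8 4 0 10 → min 0
4 0 10 -2 → min -2
0 10 -2 -1 → min -2

-1, -2, -2, -2, -2, -9, -9, -9, -9, -2, 0, -2, -2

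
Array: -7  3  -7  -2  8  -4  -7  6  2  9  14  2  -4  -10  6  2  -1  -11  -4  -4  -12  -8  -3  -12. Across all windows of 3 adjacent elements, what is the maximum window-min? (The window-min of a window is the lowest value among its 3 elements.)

2

Window mins for each of the 22 positions:
[-7, 3, -7] → min -7
[3, -7, -2] → min -7
[-7, -2, 8] → min -7
[-2, 8, -4] → min -4
[8, -4, -7] → min -7
[-4, -7, 6] → min -7
[-7, 6, 2] → min -7
[6, 2, 9] → min 2
[2, 9, 14] → min 2
[9, 14, 2] → min 2
[14, 2, -4] → min -4
[2, -4, -10] → min -10
[-4, -10, 6] → min -10
[-10, 6, 2] → min -10
[6, 2, -1] → min -1
[2, -1, -11] → min -11
[-1, -11, -4] → min -11
[-11, -4, -4] → min -11
[-4, -4, -12] → min -12
[-4, -12, -8] → min -12
[-12, -8, -3] → min -12
[-8, -3, -12] → min -12
Maximum of these is 2.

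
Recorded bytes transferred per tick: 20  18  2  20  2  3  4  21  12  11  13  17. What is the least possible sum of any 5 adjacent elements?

31

(20, 18, 2, 20, 2) → sum 62
(18, 2, 20, 2, 3) → sum 45
(2, 20, 2, 3, 4) → sum 31
(20, 2, 3, 4, 21) → sum 50
(2, 3, 4, 21, 12) → sum 42
(3, 4, 21, 12, 11) → sum 51
(4, 21, 12, 11, 13) → sum 61
(21, 12, 11, 13, 17) → sum 74
Least of these is 31.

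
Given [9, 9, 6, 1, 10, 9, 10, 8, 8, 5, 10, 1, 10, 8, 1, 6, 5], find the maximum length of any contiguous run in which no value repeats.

5

[9] len 1
[9] len 1
[9, 6] len 2
[9, 6, 1] len 3
[9, 6, 1, 10] len 4
[6, 1, 10, 9] len 4
[9, 10] len 2
[9, 10, 8] len 3
[8] len 1
[8, 5] len 2
[8, 5, 10] len 3
[8, 5, 10, 1] len 4
[1, 10] len 2
[1, 10, 8] len 3
[10, 8, 1] len 3
[10, 8, 1, 6] len 4
[10, 8, 1, 6, 5] len 5
Longest all-distinct length: 5.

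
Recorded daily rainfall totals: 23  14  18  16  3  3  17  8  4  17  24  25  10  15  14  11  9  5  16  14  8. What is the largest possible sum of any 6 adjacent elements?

105

(23, 14, 18, 16, 3, 3) → sum 77
(14, 18, 16, 3, 3, 17) → sum 71
(18, 16, 3, 3, 17, 8) → sum 65
(16, 3, 3, 17, 8, 4) → sum 51
(3, 3, 17, 8, 4, 17) → sum 52
(3, 17, 8, 4, 17, 24) → sum 73
(17, 8, 4, 17, 24, 25) → sum 95
(8, 4, 17, 24, 25, 10) → sum 88
(4, 17, 24, 25, 10, 15) → sum 95
(17, 24, 25, 10, 15, 14) → sum 105
(24, 25, 10, 15, 14, 11) → sum 99
(25, 10, 15, 14, 11, 9) → sum 84
(10, 15, 14, 11, 9, 5) → sum 64
(15, 14, 11, 9, 5, 16) → sum 70
(14, 11, 9, 5, 16, 14) → sum 69
(11, 9, 5, 16, 14, 8) → sum 63
Largest of these is 105.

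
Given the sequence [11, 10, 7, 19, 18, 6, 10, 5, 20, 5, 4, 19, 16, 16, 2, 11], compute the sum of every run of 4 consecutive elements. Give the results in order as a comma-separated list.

[11, 10, 7, 19] → sum 47
[10, 7, 19, 18] → sum 54
[7, 19, 18, 6] → sum 50
[19, 18, 6, 10] → sum 53
[18, 6, 10, 5] → sum 39
[6, 10, 5, 20] → sum 41
[10, 5, 20, 5] → sum 40
[5, 20, 5, 4] → sum 34
[20, 5, 4, 19] → sum 48
[5, 4, 19, 16] → sum 44
[4, 19, 16, 16] → sum 55
[19, 16, 16, 2] → sum 53
[16, 16, 2, 11] → sum 45

47, 54, 50, 53, 39, 41, 40, 34, 48, 44, 55, 53, 45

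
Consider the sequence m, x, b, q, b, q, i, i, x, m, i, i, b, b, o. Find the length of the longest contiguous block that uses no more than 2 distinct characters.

4

Extend right; when distinct count exceeds 2, shrink from the left:
[m] 1 distinct, len 1
[m, x] 2 distinct, len 2
[x, b] 2 distinct, len 2
[b, q] 2 distinct, len 2
[b, q, b] 2 distinct, len 3
[b, q, b, q] 2 distinct, len 4
[q, i] 2 distinct, len 2
[q, i, i] 2 distinct, len 3
[i, i, x] 2 distinct, len 3
[x, m] 2 distinct, len 2
[m, i] 2 distinct, len 2
[m, i, i] 2 distinct, len 3
[i, i, b] 2 distinct, len 3
[i, i, b, b] 2 distinct, len 4
[b, b, o] 2 distinct, len 3
Longest length with ≤2 distinct: 4.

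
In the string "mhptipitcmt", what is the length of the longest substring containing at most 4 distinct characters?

7

[m] 1 distinct, len 1
[m, h] 2 distinct, len 2
[m, h, p] 3 distinct, len 3
[m, h, p, t] 4 distinct, len 4
[h, p, t, i] 4 distinct, len 4
[h, p, t, i, p] 4 distinct, len 5
[h, p, t, i, p, i] 4 distinct, len 6
[h, p, t, i, p, i, t] 4 distinct, len 7
[p, t, i, p, i, t, c] 4 distinct, len 7
[i, t, c, m] 4 distinct, len 4
[i, t, c, m, t] 4 distinct, len 5
Longest length with ≤4 distinct: 7.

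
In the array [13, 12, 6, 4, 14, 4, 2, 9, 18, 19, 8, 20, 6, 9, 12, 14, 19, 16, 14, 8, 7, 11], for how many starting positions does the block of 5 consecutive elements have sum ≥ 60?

[13, 12, 6, 4, 14] → sum 49
[12, 6, 4, 14, 4] → sum 40
[6, 4, 14, 4, 2] → sum 30
[4, 14, 4, 2, 9] → sum 33
[14, 4, 2, 9, 18] → sum 47
[4, 2, 9, 18, 19] → sum 52
[2, 9, 18, 19, 8] → sum 56
[9, 18, 19, 8, 20] → sum 74  ≥ 60 ✓
[18, 19, 8, 20, 6] → sum 71  ≥ 60 ✓
[19, 8, 20, 6, 9] → sum 62  ≥ 60 ✓
[8, 20, 6, 9, 12] → sum 55
[20, 6, 9, 12, 14] → sum 61  ≥ 60 ✓
[6, 9, 12, 14, 19] → sum 60  ≥ 60 ✓
[9, 12, 14, 19, 16] → sum 70  ≥ 60 ✓
[12, 14, 19, 16, 14] → sum 75  ≥ 60 ✓
[14, 19, 16, 14, 8] → sum 71  ≥ 60 ✓
[19, 16, 14, 8, 7] → sum 64  ≥ 60 ✓
[16, 14, 8, 7, 11] → sum 56
9 windows satisfy the condition.

9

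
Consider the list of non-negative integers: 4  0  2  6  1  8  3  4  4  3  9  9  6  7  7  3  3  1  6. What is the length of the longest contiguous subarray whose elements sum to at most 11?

4

Extend to the right; shrink from the left whenever the sum exceeds 11:
[4] sum 4 len 1
[4, 0] sum 4 len 2
[4, 0, 2] sum 6 len 3
[0, 2, 6] sum 8 len 3
[0, 2, 6, 1] sum 9 len 4
[1, 8] sum 9 len 2
[8, 3] sum 11 len 2
[3, 4] sum 7 len 2
[3, 4, 4] sum 11 len 3
[4, 4, 3] sum 11 len 3
[9] sum 9 len 1
[9] sum 9 len 1
[6] sum 6 len 1
[7] sum 7 len 1
[7] sum 7 len 1
[7, 3] sum 10 len 2
[3, 3] sum 6 len 2
[3, 3, 1] sum 7 len 3
[3, 1, 6] sum 10 len 3
Longest length seen: 4.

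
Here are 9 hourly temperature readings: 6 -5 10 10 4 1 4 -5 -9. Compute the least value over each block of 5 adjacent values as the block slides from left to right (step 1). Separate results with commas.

(6, -5, 10, 10, 4) → min -5
(-5, 10, 10, 4, 1) → min -5
(10, 10, 4, 1, 4) → min 1
(10, 4, 1, 4, -5) → min -5
(4, 1, 4, -5, -9) → min -9

-5, -5, 1, -5, -9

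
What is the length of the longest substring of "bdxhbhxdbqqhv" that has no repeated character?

add b: [b] len 1
add d: [b, d] len 2
add x: [b, d, x] len 3
add h: [b, d, x, h] len 4
add b (repeat b, move left end past it): [d, x, h, b] len 4
add h (repeat h, move left end past it): [b, h] len 2
add x: [b, h, x] len 3
add d: [b, h, x, d] len 4
add b (repeat b, move left end past it): [h, x, d, b] len 4
add q: [h, x, d, b, q] len 5
add q (repeat q, move left end past it): [q] len 1
add h: [q, h] len 2
add v: [q, h, v] len 3
Longest all-distinct length: 5.

5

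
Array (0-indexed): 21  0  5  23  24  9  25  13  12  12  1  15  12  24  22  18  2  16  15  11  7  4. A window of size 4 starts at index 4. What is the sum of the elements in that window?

Elements at indices 4..7: 24, 9, 25, 13
sum(24, 9, 25, 13) = 71

71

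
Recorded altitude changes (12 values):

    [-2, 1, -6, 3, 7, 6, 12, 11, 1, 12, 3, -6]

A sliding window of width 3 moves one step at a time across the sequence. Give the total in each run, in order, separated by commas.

-7, -2, 4, 16, 25, 29, 24, 24, 16, 9

[-2, 1, -6] → sum -7
[1, -6, 3] → sum -2
[-6, 3, 7] → sum 4
[3, 7, 6] → sum 16
[7, 6, 12] → sum 25
[6, 12, 11] → sum 29
[12, 11, 1] → sum 24
[11, 1, 12] → sum 24
[1, 12, 3] → sum 16
[12, 3, -6] → sum 9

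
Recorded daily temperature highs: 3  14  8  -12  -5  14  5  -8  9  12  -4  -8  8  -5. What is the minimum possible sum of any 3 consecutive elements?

(3, 14, 8) → sum 25
(14, 8, -12) → sum 10
(8, -12, -5) → sum -9
(-12, -5, 14) → sum -3
(-5, 14, 5) → sum 14
(14, 5, -8) → sum 11
(5, -8, 9) → sum 6
(-8, 9, 12) → sum 13
(9, 12, -4) → sum 17
(12, -4, -8) → sum 0
(-4, -8, 8) → sum -4
(-8, 8, -5) → sum -5
Minimum of these is -9.

-9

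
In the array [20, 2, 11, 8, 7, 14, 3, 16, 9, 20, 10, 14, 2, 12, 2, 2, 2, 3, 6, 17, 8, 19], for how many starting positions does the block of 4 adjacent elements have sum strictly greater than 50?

[20, 2, 11, 8] → sum 41
[2, 11, 8, 7] → sum 28
[11, 8, 7, 14] → sum 40
[8, 7, 14, 3] → sum 32
[7, 14, 3, 16] → sum 40
[14, 3, 16, 9] → sum 42
[3, 16, 9, 20] → sum 48
[16, 9, 20, 10] → sum 55  > 50 ✓
[9, 20, 10, 14] → sum 53  > 50 ✓
[20, 10, 14, 2] → sum 46
[10, 14, 2, 12] → sum 38
[14, 2, 12, 2] → sum 30
[2, 12, 2, 2] → sum 18
[12, 2, 2, 2] → sum 18
[2, 2, 2, 3] → sum 9
[2, 2, 3, 6] → sum 13
[2, 3, 6, 17] → sum 28
[3, 6, 17, 8] → sum 34
[6, 17, 8, 19] → sum 50
2 windows satisfy the condition.

2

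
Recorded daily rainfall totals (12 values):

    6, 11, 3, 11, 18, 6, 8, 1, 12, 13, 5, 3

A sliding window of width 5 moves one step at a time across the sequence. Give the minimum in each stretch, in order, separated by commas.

3, 3, 3, 1, 1, 1, 1, 1

[6, 11, 3, 11, 18] → min 3
[11, 3, 11, 18, 6] → min 3
[3, 11, 18, 6, 8] → min 3
[11, 18, 6, 8, 1] → min 1
[18, 6, 8, 1, 12] → min 1
[6, 8, 1, 12, 13] → min 1
[8, 1, 12, 13, 5] → min 1
[1, 12, 13, 5, 3] → min 1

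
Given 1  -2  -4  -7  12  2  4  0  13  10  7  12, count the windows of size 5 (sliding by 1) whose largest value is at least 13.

1 -2 -4 -7 12 → max 12
-2 -4 -7 12 2 → max 12
-4 -7 12 2 4 → max 12
-7 12 2 4 0 → max 12
12 2 4 0 13 → max 13  ≥ 13 ✓
2 4 0 13 10 → max 13  ≥ 13 ✓
4 0 13 10 7 → max 13  ≥ 13 ✓
0 13 10 7 12 → max 13  ≥ 13 ✓
4 windows satisfy the condition.

4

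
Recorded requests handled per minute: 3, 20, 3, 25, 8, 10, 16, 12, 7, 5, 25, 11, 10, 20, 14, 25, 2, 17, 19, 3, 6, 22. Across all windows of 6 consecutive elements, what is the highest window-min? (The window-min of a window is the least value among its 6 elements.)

Each size-6 window and its min:
[3, 20, 3, 25, 8, 10] → min 3
[20, 3, 25, 8, 10, 16] → min 3
[3, 25, 8, 10, 16, 12] → min 3
[25, 8, 10, 16, 12, 7] → min 7
[8, 10, 16, 12, 7, 5] → min 5
[10, 16, 12, 7, 5, 25] → min 5
[16, 12, 7, 5, 25, 11] → min 5
[12, 7, 5, 25, 11, 10] → min 5
[7, 5, 25, 11, 10, 20] → min 5
[5, 25, 11, 10, 20, 14] → min 5
[25, 11, 10, 20, 14, 25] → min 10
[11, 10, 20, 14, 25, 2] → min 2
[10, 20, 14, 25, 2, 17] → min 2
[20, 14, 25, 2, 17, 19] → min 2
[14, 25, 2, 17, 19, 3] → min 2
[25, 2, 17, 19, 3, 6] → min 2
[2, 17, 19, 3, 6, 22] → min 2
Highest of these is 10.

10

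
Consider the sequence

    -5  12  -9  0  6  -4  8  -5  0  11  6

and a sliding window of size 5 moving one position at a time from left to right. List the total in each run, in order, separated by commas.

4, 5, 1, 5, 5, 10, 20

-5 12 -9 0 6 → sum 4
12 -9 0 6 -4 → sum 5
-9 0 6 -4 8 → sum 1
0 6 -4 8 -5 → sum 5
6 -4 8 -5 0 → sum 5
-4 8 -5 0 11 → sum 10
8 -5 0 11 6 → sum 20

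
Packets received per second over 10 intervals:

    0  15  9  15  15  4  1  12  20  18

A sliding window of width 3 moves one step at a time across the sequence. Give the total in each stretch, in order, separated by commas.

Sliding a size-3 window across the 10 values:
[0, 15, 9] → sum 24
[15, 9, 15] → sum 39
[9, 15, 15] → sum 39
[15, 15, 4] → sum 34
[15, 4, 1] → sum 20
[4, 1, 12] → sum 17
[1, 12, 20] → sum 33
[12, 20, 18] → sum 50

24, 39, 39, 34, 20, 17, 33, 50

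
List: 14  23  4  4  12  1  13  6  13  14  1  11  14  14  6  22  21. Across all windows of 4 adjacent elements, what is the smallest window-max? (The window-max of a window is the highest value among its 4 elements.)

Each size-4 window and its max:
(14, 23, 4, 4) → max 23
(23, 4, 4, 12) → max 23
(4, 4, 12, 1) → max 12
(4, 12, 1, 13) → max 13
(12, 1, 13, 6) → max 13
(1, 13, 6, 13) → max 13
(13, 6, 13, 14) → max 14
(6, 13, 14, 1) → max 14
(13, 14, 1, 11) → max 14
(14, 1, 11, 14) → max 14
(1, 11, 14, 14) → max 14
(11, 14, 14, 6) → max 14
(14, 14, 6, 22) → max 22
(14, 6, 22, 21) → max 22
Smallest of these is 12.

12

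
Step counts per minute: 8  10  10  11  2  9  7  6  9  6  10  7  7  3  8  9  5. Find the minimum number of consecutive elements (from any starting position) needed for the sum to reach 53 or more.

add 8: running sum 8 < 53
add 10: running sum 18 < 53
add 10: running sum 28 < 53
add 11: running sum 39 < 53
add 2: running sum 41 < 53
add 9: running sum 50 < 53
add 7: shortest ending here [8, 10, 10, 11, 2, 9, 7] sum 57, len 7
add 6: shortest ending here [10, 10, 11, 2, 9, 7, 6] sum 55, len 7
add 9: shortest ending here [10, 11, 2, 9, 7, 6, 9] sum 54, len 7
add 6: shortest ending here [10, 11, 2, 9, 7, 6, 9, 6] sum 60, len 8
add 10: shortest ending here [11, 2, 9, 7, 6, 9, 6, 10] sum 60, len 8
add 7: shortest ending here [9, 7, 6, 9, 6, 10, 7] sum 54, len 7
add 7: shortest ending here [9, 7, 6, 9, 6, 10, 7, 7] sum 61, len 8
add 3: shortest ending here [7, 6, 9, 6, 10, 7, 7, 3] sum 55, len 8
add 8: shortest ending here [6, 9, 6, 10, 7, 7, 3, 8] sum 56, len 8
add 9: shortest ending here [9, 6, 10, 7, 7, 3, 8, 9] sum 59, len 8
add 5: shortest ending here [6, 10, 7, 7, 3, 8, 9, 5] sum 55, len 8
Shortest qualifying length: 7.

7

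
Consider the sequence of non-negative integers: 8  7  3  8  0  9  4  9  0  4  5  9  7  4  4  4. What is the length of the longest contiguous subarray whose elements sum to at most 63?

12

→ 8: sum 8, len 1
→ 7: sum 15, len 2
→ 3: sum 18, len 3
→ 8: sum 26, len 4
→ 0: sum 26, len 5
→ 9: sum 35, len 6
→ 4: sum 39, len 7
→ 9: sum 48, len 8
→ 0: sum 48, len 9
→ 4: sum 52, len 10
→ 5: sum 57, len 11
→ 9 (dropped 8): sum 58, len 11
→ 7 (dropped 7): sum 58, len 11
→ 4: sum 62, len 12
→ 4 (dropped 3): sum 63, len 12
→ 4 (dropped 8): sum 59, len 12
Longest length seen: 12.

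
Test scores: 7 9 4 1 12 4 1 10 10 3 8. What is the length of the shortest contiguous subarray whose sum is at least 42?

7

add 7: running sum 7 < 42
add 9: running sum 16 < 42
add 4: running sum 20 < 42
add 1: running sum 21 < 42
add 12: running sum 33 < 42
add 4: running sum 37 < 42
add 1: running sum 38 < 42
end 7: [7, 9, 4, 1, 12, 4, 1, 10] sum 48, len 8
end 8: [4, 1, 12, 4, 1, 10, 10] sum 42, len 7
end 9: [4, 1, 12, 4, 1, 10, 10, 3] sum 45, len 8
end 10: [12, 4, 1, 10, 10, 3, 8] sum 48, len 7
Shortest qualifying length: 7.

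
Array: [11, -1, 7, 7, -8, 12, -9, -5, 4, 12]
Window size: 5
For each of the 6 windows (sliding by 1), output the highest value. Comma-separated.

[11, -1, 7, 7, -8] → max 11
[-1, 7, 7, -8, 12] → max 12
[7, 7, -8, 12, -9] → max 12
[7, -8, 12, -9, -5] → max 12
[-8, 12, -9, -5, 4] → max 12
[12, -9, -5, 4, 12] → max 12

11, 12, 12, 12, 12, 12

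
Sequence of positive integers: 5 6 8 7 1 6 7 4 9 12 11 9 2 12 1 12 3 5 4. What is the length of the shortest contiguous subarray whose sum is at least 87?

12

Extend right; whenever the sum reaches 87, record the length and shrink from the left:
add 5: running sum 5 < 87
add 6: running sum 11 < 87
add 8: running sum 19 < 87
add 7: running sum 26 < 87
add 1: running sum 27 < 87
add 6: running sum 33 < 87
add 7: running sum 40 < 87
add 4: running sum 44 < 87
add 9: running sum 53 < 87
add 12: running sum 65 < 87
add 11: running sum 76 < 87
add 9: running sum 85 < 87
end 12: [5, 6, 8, 7, 1, 6, 7, 4, 9, 12, 11, 9, 2] sum 87, len 13
end 13: [8, 7, 1, 6, 7, 4, 9, 12, 11, 9, 2, 12] sum 88, len 12
end 14: [8, 7, 1, 6, 7, 4, 9, 12, 11, 9, 2, 12, 1] sum 89, len 13
end 15: [7, 1, 6, 7, 4, 9, 12, 11, 9, 2, 12, 1, 12] sum 93, len 13
end 16: [6, 7, 4, 9, 12, 11, 9, 2, 12, 1, 12, 3] sum 88, len 12
end 17: [7, 4, 9, 12, 11, 9, 2, 12, 1, 12, 3, 5] sum 87, len 12
end 18: [7, 4, 9, 12, 11, 9, 2, 12, 1, 12, 3, 5, 4] sum 91, len 13
Shortest qualifying length: 12.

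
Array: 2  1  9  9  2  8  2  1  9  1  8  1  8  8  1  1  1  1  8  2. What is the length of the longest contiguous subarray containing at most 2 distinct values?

10

add 2: window [2] (1 distinct), len 1
add 1: window [2, 1] (2 distinct), len 2
add 9: window [1, 9] (2 distinct), len 2
add 9: window [1, 9, 9] (2 distinct), len 3
add 2: window [9, 9, 2] (2 distinct), len 3
add 8: window [2, 8] (2 distinct), len 2
add 2: window [2, 8, 2] (2 distinct), len 3
add 1: window [2, 1] (2 distinct), len 2
add 9: window [1, 9] (2 distinct), len 2
add 1: window [1, 9, 1] (2 distinct), len 3
add 8: window [1, 8] (2 distinct), len 2
add 1: window [1, 8, 1] (2 distinct), len 3
add 8: window [1, 8, 1, 8] (2 distinct), len 4
add 8: window [1, 8, 1, 8, 8] (2 distinct), len 5
add 1: window [1, 8, 1, 8, 8, 1] (2 distinct), len 6
add 1: window [1, 8, 1, 8, 8, 1, 1] (2 distinct), len 7
add 1: window [1, 8, 1, 8, 8, 1, 1, 1] (2 distinct), len 8
add 1: window [1, 8, 1, 8, 8, 1, 1, 1, 1] (2 distinct), len 9
add 8: window [1, 8, 1, 8, 8, 1, 1, 1, 1, 8] (2 distinct), len 10
add 2: window [8, 2] (2 distinct), len 2
Longest length with ≤2 distinct: 10.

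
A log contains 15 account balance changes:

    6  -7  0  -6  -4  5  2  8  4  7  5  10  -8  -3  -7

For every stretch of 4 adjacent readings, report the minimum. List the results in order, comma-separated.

Sliding a size-4 window across the 15 values:
[6, -7, 0, -6] → min -7
[-7, 0, -6, -4] → min -7
[0, -6, -4, 5] → min -6
[-6, -4, 5, 2] → min -6
[-4, 5, 2, 8] → min -4
[5, 2, 8, 4] → min 2
[2, 8, 4, 7] → min 2
[8, 4, 7, 5] → min 4
[4, 7, 5, 10] → min 4
[7, 5, 10, -8] → min -8
[5, 10, -8, -3] → min -8
[10, -8, -3, -7] → min -8

-7, -7, -6, -6, -4, 2, 2, 4, 4, -8, -8, -8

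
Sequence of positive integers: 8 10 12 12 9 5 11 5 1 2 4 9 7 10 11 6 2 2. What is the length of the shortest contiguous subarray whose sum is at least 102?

14

add 8: running sum 8 < 102
add 10: running sum 18 < 102
add 12: running sum 30 < 102
add 12: running sum 42 < 102
add 9: running sum 51 < 102
add 5: running sum 56 < 102
add 11: running sum 67 < 102
add 5: running sum 72 < 102
add 1: running sum 73 < 102
add 2: running sum 75 < 102
add 4: running sum 79 < 102
add 9: running sum 88 < 102
add 7: running sum 95 < 102
add 10: shortest ending here [8, 10, 12, 12, 9, 5, 11, 5, 1, 2, 4, 9, 7, 10] sum 105, len 14
add 11: shortest ending here [10, 12, 12, 9, 5, 11, 5, 1, 2, 4, 9, 7, 10, 11] sum 108, len 14
add 6: shortest ending here [12, 12, 9, 5, 11, 5, 1, 2, 4, 9, 7, 10, 11, 6] sum 104, len 14
add 2: shortest ending here [12, 12, 9, 5, 11, 5, 1, 2, 4, 9, 7, 10, 11, 6, 2] sum 106, len 15
add 2: shortest ending here [12, 12, 9, 5, 11, 5, 1, 2, 4, 9, 7, 10, 11, 6, 2, 2] sum 108, len 16
Shortest qualifying length: 14.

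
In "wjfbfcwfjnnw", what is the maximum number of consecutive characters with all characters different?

add w: [w] len 1
add j: [w, j] len 2
add f: [w, j, f] len 3
add b: [w, j, f, b] len 4
add f (repeat f, move left end past it): [b, f] len 2
add c: [b, f, c] len 3
add w: [b, f, c, w] len 4
add f (repeat f, move left end past it): [c, w, f] len 3
add j: [c, w, f, j] len 4
add n: [c, w, f, j, n] len 5
add n (repeat n, move left end past it): [n] len 1
add w: [n, w] len 2
Longest all-distinct length: 5.

5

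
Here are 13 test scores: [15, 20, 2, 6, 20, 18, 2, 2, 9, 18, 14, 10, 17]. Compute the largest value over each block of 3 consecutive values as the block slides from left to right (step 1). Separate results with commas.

20, 20, 20, 20, 20, 18, 9, 18, 18, 18, 17

[15, 20, 2] → max 20
[20, 2, 6] → max 20
[2, 6, 20] → max 20
[6, 20, 18] → max 20
[20, 18, 2] → max 20
[18, 2, 2] → max 18
[2, 2, 9] → max 9
[2, 9, 18] → max 18
[9, 18, 14] → max 18
[18, 14, 10] → max 18
[14, 10, 17] → max 17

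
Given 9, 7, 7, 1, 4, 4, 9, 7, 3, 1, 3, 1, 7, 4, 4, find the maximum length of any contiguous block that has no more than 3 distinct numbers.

add 9: window [9] (1 distinct), len 1
add 7: window [9, 7] (2 distinct), len 2
add 7: window [9, 7, 7] (2 distinct), len 3
add 1: window [9, 7, 7, 1] (3 distinct), len 4
add 4: window [7, 7, 1, 4] (3 distinct), len 4
add 4: window [7, 7, 1, 4, 4] (3 distinct), len 5
add 9: window [1, 4, 4, 9] (3 distinct), len 4
add 7: window [4, 4, 9, 7] (3 distinct), len 4
add 3: window [9, 7, 3] (3 distinct), len 3
add 1: window [7, 3, 1] (3 distinct), len 3
add 3: window [7, 3, 1, 3] (3 distinct), len 4
add 1: window [7, 3, 1, 3, 1] (3 distinct), len 5
add 7: window [7, 3, 1, 3, 1, 7] (3 distinct), len 6
add 4: window [1, 7, 4] (3 distinct), len 3
add 4: window [1, 7, 4, 4] (3 distinct), len 4
Longest length with ≤3 distinct: 6.

6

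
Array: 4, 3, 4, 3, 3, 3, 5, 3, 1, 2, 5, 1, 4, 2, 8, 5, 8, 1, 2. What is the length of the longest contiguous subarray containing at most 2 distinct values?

add 4: window [4] (1 distinct), len 1
add 3: window [4, 3] (2 distinct), len 2
add 4: window [4, 3, 4] (2 distinct), len 3
add 3: window [4, 3, 4, 3] (2 distinct), len 4
add 3: window [4, 3, 4, 3, 3] (2 distinct), len 5
add 3: window [4, 3, 4, 3, 3, 3] (2 distinct), len 6
add 5: window [3, 3, 3, 5] (2 distinct), len 4
add 3: window [3, 3, 3, 5, 3] (2 distinct), len 5
add 1: window [3, 1] (2 distinct), len 2
add 2: window [1, 2] (2 distinct), len 2
add 5: window [2, 5] (2 distinct), len 2
add 1: window [5, 1] (2 distinct), len 2
add 4: window [1, 4] (2 distinct), len 2
add 2: window [4, 2] (2 distinct), len 2
add 8: window [2, 8] (2 distinct), len 2
add 5: window [8, 5] (2 distinct), len 2
add 8: window [8, 5, 8] (2 distinct), len 3
add 1: window [8, 1] (2 distinct), len 2
add 2: window [1, 2] (2 distinct), len 2
Longest length with ≤2 distinct: 6.

6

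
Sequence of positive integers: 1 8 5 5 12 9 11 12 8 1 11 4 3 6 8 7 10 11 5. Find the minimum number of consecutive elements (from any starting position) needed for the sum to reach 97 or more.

13

add 1: running sum 1 < 97
add 8: running sum 9 < 97
add 5: running sum 14 < 97
add 5: running sum 19 < 97
add 12: running sum 31 < 97
add 9: running sum 40 < 97
add 11: running sum 51 < 97
add 12: running sum 63 < 97
add 8: running sum 71 < 97
add 1: running sum 72 < 97
add 11: running sum 83 < 97
add 4: running sum 87 < 97
add 3: running sum 90 < 97
add 6: running sum 96 < 97
add 8: shortest ending here [8, 5, 5, 12, 9, 11, 12, 8, 1, 11, 4, 3, 6, 8] sum 103, len 14
add 7: shortest ending here [5, 12, 9, 11, 12, 8, 1, 11, 4, 3, 6, 8, 7] sum 97, len 13
add 10: shortest ending here [12, 9, 11, 12, 8, 1, 11, 4, 3, 6, 8, 7, 10] sum 102, len 13
add 11: shortest ending here [9, 11, 12, 8, 1, 11, 4, 3, 6, 8, 7, 10, 11] sum 101, len 13
add 5: shortest ending here [11, 12, 8, 1, 11, 4, 3, 6, 8, 7, 10, 11, 5] sum 97, len 13
Shortest qualifying length: 13.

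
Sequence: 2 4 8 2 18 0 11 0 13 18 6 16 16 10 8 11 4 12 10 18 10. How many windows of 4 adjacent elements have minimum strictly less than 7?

15

2 4 8 2 → min 2  < 7 ✓
4 8 2 18 → min 2  < 7 ✓
8 2 18 0 → min 0  < 7 ✓
2 18 0 11 → min 0  < 7 ✓
18 0 11 0 → min 0  < 7 ✓
0 11 0 13 → min 0  < 7 ✓
11 0 13 18 → min 0  < 7 ✓
0 13 18 6 → min 0  < 7 ✓
13 18 6 16 → min 6  < 7 ✓
18 6 16 16 → min 6  < 7 ✓
6 16 16 10 → min 6  < 7 ✓
16 16 10 8 → min 8
16 10 8 11 → min 8
10 8 11 4 → min 4  < 7 ✓
8 11 4 12 → min 4  < 7 ✓
11 4 12 10 → min 4  < 7 ✓
4 12 10 18 → min 4  < 7 ✓
12 10 18 10 → min 10
15 windows satisfy the condition.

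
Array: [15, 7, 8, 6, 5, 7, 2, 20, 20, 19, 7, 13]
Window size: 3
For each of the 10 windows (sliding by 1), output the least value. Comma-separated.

7, 6, 5, 5, 2, 2, 2, 19, 7, 7

(15, 7, 8) → min 7
(7, 8, 6) → min 6
(8, 6, 5) → min 5
(6, 5, 7) → min 5
(5, 7, 2) → min 2
(7, 2, 20) → min 2
(2, 20, 20) → min 2
(20, 20, 19) → min 19
(20, 19, 7) → min 7
(19, 7, 13) → min 7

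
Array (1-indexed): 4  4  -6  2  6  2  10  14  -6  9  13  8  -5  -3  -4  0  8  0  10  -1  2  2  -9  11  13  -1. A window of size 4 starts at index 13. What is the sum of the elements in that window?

Elements at indices 13..16: -5, -3, -4, 0
sum(-5, -3, -4, 0) = -12

-12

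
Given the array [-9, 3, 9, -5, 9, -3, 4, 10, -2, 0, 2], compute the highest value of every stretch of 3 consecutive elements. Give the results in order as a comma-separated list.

9, 9, 9, 9, 9, 10, 10, 10, 2

[-9, 3, 9] → max 9
[3, 9, -5] → max 9
[9, -5, 9] → max 9
[-5, 9, -3] → max 9
[9, -3, 4] → max 9
[-3, 4, 10] → max 10
[4, 10, -2] → max 10
[10, -2, 0] → max 10
[-2, 0, 2] → max 2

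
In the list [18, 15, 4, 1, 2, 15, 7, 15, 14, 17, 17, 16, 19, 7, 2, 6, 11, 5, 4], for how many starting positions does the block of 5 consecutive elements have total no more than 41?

(18, 15, 4, 1, 2) → sum 40  ≤ 41 ✓
(15, 4, 1, 2, 15) → sum 37  ≤ 41 ✓
(4, 1, 2, 15, 7) → sum 29  ≤ 41 ✓
(1, 2, 15, 7, 15) → sum 40  ≤ 41 ✓
(2, 15, 7, 15, 14) → sum 53
(15, 7, 15, 14, 17) → sum 68
(7, 15, 14, 17, 17) → sum 70
(15, 14, 17, 17, 16) → sum 79
(14, 17, 17, 16, 19) → sum 83
(17, 17, 16, 19, 7) → sum 76
(17, 16, 19, 7, 2) → sum 61
(16, 19, 7, 2, 6) → sum 50
(19, 7, 2, 6, 11) → sum 45
(7, 2, 6, 11, 5) → sum 31  ≤ 41 ✓
(2, 6, 11, 5, 4) → sum 28  ≤ 41 ✓
6 windows satisfy the condition.

6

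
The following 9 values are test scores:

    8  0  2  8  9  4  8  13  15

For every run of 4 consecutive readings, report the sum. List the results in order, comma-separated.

18, 19, 23, 29, 34, 40

[8, 0, 2, 8] → sum 18
[0, 2, 8, 9] → sum 19
[2, 8, 9, 4] → sum 23
[8, 9, 4, 8] → sum 29
[9, 4, 8, 13] → sum 34
[4, 8, 13, 15] → sum 40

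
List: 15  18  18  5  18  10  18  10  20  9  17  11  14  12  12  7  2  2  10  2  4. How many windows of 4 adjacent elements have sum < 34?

5

(15, 18, 18, 5) → sum 56
(18, 18, 5, 18) → sum 59
(18, 5, 18, 10) → sum 51
(5, 18, 10, 18) → sum 51
(18, 10, 18, 10) → sum 56
(10, 18, 10, 20) → sum 58
(18, 10, 20, 9) → sum 57
(10, 20, 9, 17) → sum 56
(20, 9, 17, 11) → sum 57
(9, 17, 11, 14) → sum 51
(17, 11, 14, 12) → sum 54
(11, 14, 12, 12) → sum 49
(14, 12, 12, 7) → sum 45
(12, 12, 7, 2) → sum 33  < 34 ✓
(12, 7, 2, 2) → sum 23  < 34 ✓
(7, 2, 2, 10) → sum 21  < 34 ✓
(2, 2, 10, 2) → sum 16  < 34 ✓
(2, 10, 2, 4) → sum 18  < 34 ✓
5 windows satisfy the condition.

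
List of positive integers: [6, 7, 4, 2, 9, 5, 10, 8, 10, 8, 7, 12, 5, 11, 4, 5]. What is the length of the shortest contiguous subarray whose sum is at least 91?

Extend right; whenever the sum reaches 91, record the length and shrink from the left:
add 6: running sum 6 < 91
add 7: running sum 13 < 91
add 4: running sum 17 < 91
add 2: running sum 19 < 91
add 9: running sum 28 < 91
add 5: running sum 33 < 91
add 10: running sum 43 < 91
add 8: running sum 51 < 91
add 10: running sum 61 < 91
add 8: running sum 69 < 91
add 7: running sum 76 < 91
add 12: running sum 88 < 91
end 12: [6, 7, 4, 2, 9, 5, 10, 8, 10, 8, 7, 12, 5] sum 93, len 13
end 13: [4, 2, 9, 5, 10, 8, 10, 8, 7, 12, 5, 11] sum 91, len 12
end 14: [2, 9, 5, 10, 8, 10, 8, 7, 12, 5, 11, 4] sum 91, len 12
end 15: [9, 5, 10, 8, 10, 8, 7, 12, 5, 11, 4, 5] sum 94, len 12
Shortest qualifying length: 12.

12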